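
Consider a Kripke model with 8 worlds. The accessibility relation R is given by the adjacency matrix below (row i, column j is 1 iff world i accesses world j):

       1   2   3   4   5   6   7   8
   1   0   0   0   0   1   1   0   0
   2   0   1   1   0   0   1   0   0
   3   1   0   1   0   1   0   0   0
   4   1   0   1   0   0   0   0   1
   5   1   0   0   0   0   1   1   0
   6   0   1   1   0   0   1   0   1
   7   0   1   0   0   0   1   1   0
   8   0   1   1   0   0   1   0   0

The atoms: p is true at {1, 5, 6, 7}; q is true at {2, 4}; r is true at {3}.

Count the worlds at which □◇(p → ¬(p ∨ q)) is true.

4

1: successors {5, 6}; ◇(p → ¬(p ∨ q)) there: 5:F, 6:T. ✗
2: successors {2, 3, 6}; ◇(p → ¬(p ∨ q)) there: 2:T, 3:T, 6:T. ✓
3: successors {1, 3, 5}; ◇(p → ¬(p ∨ q)) there: 1:F, 3:T, 5:F. ✗
4: successors {1, 3, 8}; ◇(p → ¬(p ∨ q)) there: 1:F, 3:T, 8:T. ✗
5: successors {1, 6, 7}; ◇(p → ¬(p ∨ q)) there: 1:F, 6:T, 7:T. ✗
6: successors {2, 3, 6, 8}; ◇(p → ¬(p ∨ q)) there: 2:T, 3:T, 6:T, 8:T. ✓
7: successors {2, 6, 7}; ◇(p → ¬(p ∨ q)) there: 2:T, 6:T, 7:T. ✓
8: successors {2, 3, 6}; ◇(p → ¬(p ∨ q)) there: 2:T, 3:T, 6:T. ✓
Satisfying worlds: {2, 6, 7, 8}.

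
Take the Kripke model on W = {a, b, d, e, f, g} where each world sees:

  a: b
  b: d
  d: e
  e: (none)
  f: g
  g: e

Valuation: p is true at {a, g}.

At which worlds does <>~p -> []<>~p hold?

a: <>~p is T, []<>~p is T. ✓
b: <>~p is T, []<>~p is T. ✓
d: <>~p is T, []<>~p is F. ✗
e: <>~p is F, []<>~p is T. ✓
f: <>~p is F, []<>~p is T. ✓
g: <>~p is T, []<>~p is F. ✗

{a, b, e, f}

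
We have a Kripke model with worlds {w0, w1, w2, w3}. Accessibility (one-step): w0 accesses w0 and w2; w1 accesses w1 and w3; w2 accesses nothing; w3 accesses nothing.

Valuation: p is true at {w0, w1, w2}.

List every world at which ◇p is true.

w0: successors {w0, w2}; p there: w0:T, w2:T. ✓
w1: successors {w1, w3}; p there: w1:T, w3:F. ✓
w2: no successors, so ◇p fails. ✗
w3: no successors, so ◇p fails. ✗

{w0, w1}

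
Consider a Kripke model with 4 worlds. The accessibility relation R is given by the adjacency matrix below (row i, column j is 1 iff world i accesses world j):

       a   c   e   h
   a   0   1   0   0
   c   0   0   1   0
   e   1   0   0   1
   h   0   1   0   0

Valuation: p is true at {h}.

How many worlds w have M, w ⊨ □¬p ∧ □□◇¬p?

3

a: □¬p is T, □□◇¬p is T. ✓
c: □¬p is T, □□◇¬p is T. ✓
e: □¬p is F, □□◇¬p is T. ✗
h: □¬p is T, □□◇¬p is T. ✓
Satisfying worlds: {a, c, h}.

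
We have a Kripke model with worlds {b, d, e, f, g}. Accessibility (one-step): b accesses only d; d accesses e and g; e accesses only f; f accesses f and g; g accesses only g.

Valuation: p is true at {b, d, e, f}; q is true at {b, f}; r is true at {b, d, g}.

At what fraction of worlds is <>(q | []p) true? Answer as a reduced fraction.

3/5

b: successors {d}; q | []p there: d:F. ✗
d: successors {e, g}; q | []p there: e:T, g:F. ✓
e: successors {f}; q | []p there: f:T. ✓
f: successors {f, g}; q | []p there: f:T, g:F. ✓
g: successors {g}; q | []p there: g:F. ✗
That's 3 of 5 worlds, so 3/5.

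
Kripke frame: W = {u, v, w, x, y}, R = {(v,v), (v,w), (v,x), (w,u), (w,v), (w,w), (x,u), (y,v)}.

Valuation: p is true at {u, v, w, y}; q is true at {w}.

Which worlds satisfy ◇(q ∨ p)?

u: no successors, so ◇(q ∨ p) fails. ✗
v: successors {v, w, x}; q ∨ p there: v:T, w:T, x:F. ✓
w: successors {u, v, w}; q ∨ p there: u:T, v:T, w:T. ✓
x: successors {u}; q ∨ p there: u:T. ✓
y: successors {v}; q ∨ p there: v:T. ✓

{v, w, x, y}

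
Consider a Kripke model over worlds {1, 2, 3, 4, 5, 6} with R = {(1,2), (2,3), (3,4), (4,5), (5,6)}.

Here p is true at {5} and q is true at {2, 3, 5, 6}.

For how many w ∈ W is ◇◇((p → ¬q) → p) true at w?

1: successors {2}; ◇((p → ¬q) → p) there: 2:F. ✗
2: successors {3}; ◇((p → ¬q) → p) there: 3:F. ✗
3: successors {4}; ◇((p → ¬q) → p) there: 4:T. ✓
4: successors {5}; ◇((p → ¬q) → p) there: 5:F. ✗
5: successors {6}; ◇((p → ¬q) → p) there: 6:F. ✗
6: no successors, so ◇◇((p → ¬q) → p) fails. ✗
Satisfying worlds: {3}.

1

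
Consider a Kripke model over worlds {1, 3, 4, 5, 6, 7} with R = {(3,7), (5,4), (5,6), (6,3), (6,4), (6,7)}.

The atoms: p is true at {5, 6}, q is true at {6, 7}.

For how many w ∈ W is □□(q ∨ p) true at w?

1: no successors, so □□(q ∨ p) holds vacuously. ✓
3: successors {7}; □(q ∨ p) there: 7:T. ✓
4: no successors, so □□(q ∨ p) holds vacuously. ✓
5: successors {4, 6}; □(q ∨ p) there: 4:T, 6:F. ✗
6: successors {3, 4, 7}; □(q ∨ p) there: 3:T, 4:T, 7:T. ✓
7: no successors, so □□(q ∨ p) holds vacuously. ✓
Satisfying worlds: {1, 3, 4, 6, 7}.

5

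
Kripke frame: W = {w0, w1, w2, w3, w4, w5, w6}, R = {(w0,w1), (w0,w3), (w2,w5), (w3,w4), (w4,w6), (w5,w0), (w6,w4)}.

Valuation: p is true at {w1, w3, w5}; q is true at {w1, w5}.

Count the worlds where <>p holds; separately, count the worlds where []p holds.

2 and 3

For <>p:
w0: successors {w1, w3}; p there: w1:T, w3:T. ✓
w1: no successors, so <>p fails. ✗
w2: successors {w5}; p there: w5:T. ✓
w3: successors {w4}; p there: w4:F. ✗
w4: successors {w6}; p there: w6:F. ✗
w5: successors {w0}; p there: w0:F. ✗
w6: successors {w4}; p there: w4:F. ✗
— 2 worlds.
For []p:
w0: successors {w1, w3}; p there: w1:T, w3:T. ✓
w1: no successors, so []p holds vacuously. ✓
w2: successors {w5}; p there: w5:T. ✓
w3: successors {w4}; p there: w4:F. ✗
w4: successors {w6}; p there: w6:F. ✗
w5: successors {w0}; p there: w0:F. ✗
w6: successors {w4}; p there: w4:F. ✗
— 3 worlds.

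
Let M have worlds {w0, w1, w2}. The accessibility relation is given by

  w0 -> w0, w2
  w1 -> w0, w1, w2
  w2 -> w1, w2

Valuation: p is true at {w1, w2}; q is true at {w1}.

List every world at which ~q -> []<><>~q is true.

{w0, w1, w2}

w0: ~q is T, []<><>~q is T. ✓
w1: ~q is F, []<><>~q is T. ✓
w2: ~q is T, []<><>~q is T. ✓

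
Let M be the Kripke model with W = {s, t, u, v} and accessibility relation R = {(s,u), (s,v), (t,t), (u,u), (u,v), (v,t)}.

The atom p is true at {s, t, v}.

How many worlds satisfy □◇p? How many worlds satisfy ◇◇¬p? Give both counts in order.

4 and 2

For □◇p:
s: successors {u, v}; ◇p there: u:T, v:T. ✓
t: successors {t}; ◇p there: t:T. ✓
u: successors {u, v}; ◇p there: u:T, v:T. ✓
v: successors {t}; ◇p there: t:T. ✓
— 4 worlds.
For ◇◇¬p:
s: successors {u, v}; ◇¬p there: u:T, v:F. ✓
t: successors {t}; ◇¬p there: t:F. ✗
u: successors {u, v}; ◇¬p there: u:T, v:F. ✓
v: successors {t}; ◇¬p there: t:F. ✗
— 2 worlds.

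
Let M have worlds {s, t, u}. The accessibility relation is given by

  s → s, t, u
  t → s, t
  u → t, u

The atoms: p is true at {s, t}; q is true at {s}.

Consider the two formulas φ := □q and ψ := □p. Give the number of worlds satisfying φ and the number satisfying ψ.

0 and 1

For □q:
s: successors {s, t, u}; q there: s:T, t:F, u:F. ✗
t: successors {s, t}; q there: s:T, t:F. ✗
u: successors {t, u}; q there: t:F, u:F. ✗
— 0 worlds.
For □p:
s: successors {s, t, u}; p there: s:T, t:T, u:F. ✗
t: successors {s, t}; p there: s:T, t:T. ✓
u: successors {t, u}; p there: t:T, u:F. ✗
— 1 world.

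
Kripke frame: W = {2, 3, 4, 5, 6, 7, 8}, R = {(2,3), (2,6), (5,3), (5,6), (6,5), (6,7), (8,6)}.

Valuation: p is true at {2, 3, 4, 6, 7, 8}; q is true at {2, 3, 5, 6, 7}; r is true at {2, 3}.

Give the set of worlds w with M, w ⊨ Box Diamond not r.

2: successors {3, 6}; Diamond not r there: 3:F, 6:T. ✗
3: no successors, so Box Diamond not r holds vacuously. ✓
4: no successors, so Box Diamond not r holds vacuously. ✓
5: successors {3, 6}; Diamond not r there: 3:F, 6:T. ✗
6: successors {5, 7}; Diamond not r there: 5:T, 7:F. ✗
7: no successors, so Box Diamond not r holds vacuously. ✓
8: successors {6}; Diamond not r there: 6:T. ✓

{3, 4, 7, 8}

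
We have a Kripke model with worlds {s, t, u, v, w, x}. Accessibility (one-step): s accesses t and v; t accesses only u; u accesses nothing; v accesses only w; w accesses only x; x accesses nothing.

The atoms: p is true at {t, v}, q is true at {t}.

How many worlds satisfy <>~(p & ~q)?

4

s: successors {t, v}; ~(p & ~q) there: t:T, v:F. ✓
t: successors {u}; ~(p & ~q) there: u:T. ✓
u: no successors, so <>~(p & ~q) fails. ✗
v: successors {w}; ~(p & ~q) there: w:T. ✓
w: successors {x}; ~(p & ~q) there: x:T. ✓
x: no successors, so <>~(p & ~q) fails. ✗
Satisfying worlds: {s, t, v, w}.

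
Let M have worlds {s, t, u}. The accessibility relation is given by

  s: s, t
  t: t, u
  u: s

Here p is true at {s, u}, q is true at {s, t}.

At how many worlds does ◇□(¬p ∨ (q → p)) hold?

s: successors {s, t}; □(¬p ∨ (q → p)) there: s:T, t:T. ✓
t: successors {t, u}; □(¬p ∨ (q → p)) there: t:T, u:T. ✓
u: successors {s}; □(¬p ∨ (q → p)) there: s:T. ✓
Satisfying worlds: {s, t, u}.

3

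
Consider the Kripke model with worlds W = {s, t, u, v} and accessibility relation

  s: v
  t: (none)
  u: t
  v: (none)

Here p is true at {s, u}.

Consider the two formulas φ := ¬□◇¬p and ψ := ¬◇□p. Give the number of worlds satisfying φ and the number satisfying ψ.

2 and 2

For ¬□◇¬p:
s: □◇¬p is F. ✓
t: □◇¬p is T. ✗
u: □◇¬p is F. ✓
v: □◇¬p is T. ✗
— 2 worlds.
For ¬◇□p:
s: ◇□p is T. ✗
t: ◇□p is F. ✓
u: ◇□p is T. ✗
v: ◇□p is F. ✓
— 2 worlds.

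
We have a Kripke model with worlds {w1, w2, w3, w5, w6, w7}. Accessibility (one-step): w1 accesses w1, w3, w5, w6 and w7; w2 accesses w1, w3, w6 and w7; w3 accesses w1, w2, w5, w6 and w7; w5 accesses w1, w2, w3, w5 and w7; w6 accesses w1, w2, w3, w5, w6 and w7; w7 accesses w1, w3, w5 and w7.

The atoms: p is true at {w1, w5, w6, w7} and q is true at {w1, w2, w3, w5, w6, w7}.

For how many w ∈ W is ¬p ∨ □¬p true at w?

2

w1: ¬p is F, □¬p is F. ✗
w2: ¬p is T, □¬p is F. ✓
w3: ¬p is T, □¬p is F. ✓
w5: ¬p is F, □¬p is F. ✗
w6: ¬p is F, □¬p is F. ✗
w7: ¬p is F, □¬p is F. ✗
Satisfying worlds: {w2, w3}.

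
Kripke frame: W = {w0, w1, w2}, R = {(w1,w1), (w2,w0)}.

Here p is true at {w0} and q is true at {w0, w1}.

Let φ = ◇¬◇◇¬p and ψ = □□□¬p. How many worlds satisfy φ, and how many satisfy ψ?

For ◇¬◇◇¬p:
w0: no successors, so ◇¬◇◇¬p fails. ✗
w1: successors {w1}; ¬◇◇¬p there: w1:F. ✗
w2: successors {w0}; ¬◇◇¬p there: w0:T. ✓
— 1 world.
For □□□¬p:
w0: no successors, so □□□¬p holds vacuously. ✓
w1: successors {w1}; □□¬p there: w1:T. ✓
w2: successors {w0}; □□¬p there: w0:T. ✓
— 3 worlds.

1 and 3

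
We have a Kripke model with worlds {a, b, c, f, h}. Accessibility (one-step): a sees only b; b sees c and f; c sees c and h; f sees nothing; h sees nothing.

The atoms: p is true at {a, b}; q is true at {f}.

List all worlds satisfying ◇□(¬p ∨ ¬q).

a: successors {b}; □(¬p ∨ ¬q) there: b:T. ✓
b: successors {c, f}; □(¬p ∨ ¬q) there: c:T, f:T. ✓
c: successors {c, h}; □(¬p ∨ ¬q) there: c:T, h:T. ✓
f: no successors, so ◇□(¬p ∨ ¬q) fails. ✗
h: no successors, so ◇□(¬p ∨ ¬q) fails. ✗

{a, b, c}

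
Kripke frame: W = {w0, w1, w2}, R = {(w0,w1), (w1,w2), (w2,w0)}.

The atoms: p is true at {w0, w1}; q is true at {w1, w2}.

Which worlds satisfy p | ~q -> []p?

{w0, w2}

w0: p | ~q is T, []p is T. ✓
w1: p | ~q is T, []p is F. ✗
w2: p | ~q is F, []p is T. ✓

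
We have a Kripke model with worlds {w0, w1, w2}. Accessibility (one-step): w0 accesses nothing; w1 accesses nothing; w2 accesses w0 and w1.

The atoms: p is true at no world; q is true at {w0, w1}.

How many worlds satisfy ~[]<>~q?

w0: []<>~q is T. ✗
w1: []<>~q is T. ✗
w2: []<>~q is F. ✓
Satisfying worlds: {w2}.

1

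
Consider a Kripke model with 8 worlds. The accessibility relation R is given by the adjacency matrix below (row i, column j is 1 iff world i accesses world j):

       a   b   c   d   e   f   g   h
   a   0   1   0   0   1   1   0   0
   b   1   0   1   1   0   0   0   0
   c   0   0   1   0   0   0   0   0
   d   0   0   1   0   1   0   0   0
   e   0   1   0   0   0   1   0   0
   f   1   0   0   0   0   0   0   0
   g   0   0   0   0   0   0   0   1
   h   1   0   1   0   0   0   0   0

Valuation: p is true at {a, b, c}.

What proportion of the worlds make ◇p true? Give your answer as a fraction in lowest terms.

7/8

a: successors {b, e, f}; p there: b:T, e:F, f:F. ✓
b: successors {a, c, d}; p there: a:T, c:T, d:F. ✓
c: successors {c}; p there: c:T. ✓
d: successors {c, e}; p there: c:T, e:F. ✓
e: successors {b, f}; p there: b:T, f:F. ✓
f: successors {a}; p there: a:T. ✓
g: successors {h}; p there: h:F. ✗
h: successors {a, c}; p there: a:T, c:T. ✓
That's 7 of 8 worlds, so 7/8.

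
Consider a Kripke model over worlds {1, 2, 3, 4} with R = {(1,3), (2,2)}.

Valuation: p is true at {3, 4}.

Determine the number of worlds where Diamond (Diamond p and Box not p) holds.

0

1: successors {3}; Diamond p and Box not p there: 3:F. ✗
2: successors {2}; Diamond p and Box not p there: 2:F. ✗
3: no successors, so Diamond (Diamond p and Box not p) fails. ✗
4: no successors, so Diamond (Diamond p and Box not p) fails. ✗
Satisfying worlds: ∅.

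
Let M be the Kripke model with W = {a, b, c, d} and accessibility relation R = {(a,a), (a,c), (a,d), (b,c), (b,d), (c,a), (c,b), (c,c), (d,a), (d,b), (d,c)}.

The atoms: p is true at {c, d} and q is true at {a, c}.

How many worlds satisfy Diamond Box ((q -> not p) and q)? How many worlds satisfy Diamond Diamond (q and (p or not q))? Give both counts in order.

0 and 4

For Diamond Box ((q -> not p) and q):
a: successors {a, c, d}; Box ((q -> not p) and q) there: a:F, c:F, d:F. ✗
b: successors {c, d}; Box ((q -> not p) and q) there: c:F, d:F. ✗
c: successors {a, b, c}; Box ((q -> not p) and q) there: a:F, b:F, c:F. ✗
d: successors {a, b, c}; Box ((q -> not p) and q) there: a:F, b:F, c:F. ✗
— 0 worlds.
For Diamond Diamond (q and (p or not q)):
a: successors {a, c, d}; Diamond (q and (p or not q)) there: a:T, c:T, d:T. ✓
b: successors {c, d}; Diamond (q and (p or not q)) there: c:T, d:T. ✓
c: successors {a, b, c}; Diamond (q and (p or not q)) there: a:T, b:T, c:T. ✓
d: successors {a, b, c}; Diamond (q and (p or not q)) there: a:T, b:T, c:T. ✓
— 4 worlds.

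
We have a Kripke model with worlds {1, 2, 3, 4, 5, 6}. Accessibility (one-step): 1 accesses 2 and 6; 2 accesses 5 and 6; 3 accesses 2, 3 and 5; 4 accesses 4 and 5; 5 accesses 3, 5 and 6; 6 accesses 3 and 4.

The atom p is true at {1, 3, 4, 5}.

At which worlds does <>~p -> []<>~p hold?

{3, 4, 6}

1: <>~p is T, []<>~p is F. ✗
2: <>~p is T, []<>~p is F. ✗
3: <>~p is T, []<>~p is T. ✓
4: <>~p is F, []<>~p is F. ✓
5: <>~p is T, []<>~p is F. ✗
6: <>~p is F, []<>~p is F. ✓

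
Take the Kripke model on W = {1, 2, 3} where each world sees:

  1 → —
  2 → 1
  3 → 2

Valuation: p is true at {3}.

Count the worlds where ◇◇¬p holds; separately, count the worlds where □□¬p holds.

For ◇◇¬p:
1: no successors, so ◇◇¬p fails. ✗
2: successors {1}; ◇¬p there: 1:F. ✗
3: successors {2}; ◇¬p there: 2:T. ✓
— 1 world.
For □□¬p:
1: no successors, so □□¬p holds vacuously. ✓
2: successors {1}; □¬p there: 1:T. ✓
3: successors {2}; □¬p there: 2:T. ✓
— 3 worlds.

1 and 3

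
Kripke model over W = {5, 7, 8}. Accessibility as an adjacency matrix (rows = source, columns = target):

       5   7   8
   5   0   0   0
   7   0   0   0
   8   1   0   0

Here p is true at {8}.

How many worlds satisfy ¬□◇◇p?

1

5: □◇◇p is T. ✗
7: □◇◇p is T. ✗
8: □◇◇p is F. ✓
Satisfying worlds: {8}.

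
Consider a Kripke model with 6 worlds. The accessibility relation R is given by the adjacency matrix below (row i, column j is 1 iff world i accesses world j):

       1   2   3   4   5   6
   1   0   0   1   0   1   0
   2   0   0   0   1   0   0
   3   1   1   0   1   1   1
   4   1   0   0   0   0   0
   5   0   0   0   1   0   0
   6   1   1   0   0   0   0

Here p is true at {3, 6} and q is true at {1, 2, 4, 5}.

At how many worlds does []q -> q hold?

5

1: []q is F, q is T. ✓
2: []q is T, q is T. ✓
3: []q is F, q is F. ✓
4: []q is T, q is T. ✓
5: []q is T, q is T. ✓
6: []q is T, q is F. ✗
Satisfying worlds: {1, 2, 3, 4, 5}.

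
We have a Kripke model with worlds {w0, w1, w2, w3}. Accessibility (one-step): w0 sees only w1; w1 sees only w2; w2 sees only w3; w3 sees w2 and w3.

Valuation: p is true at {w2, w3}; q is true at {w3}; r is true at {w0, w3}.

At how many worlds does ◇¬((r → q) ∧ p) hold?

w0: successors {w1}; ¬((r → q) ∧ p) there: w1:T. ✓
w1: successors {w2}; ¬((r → q) ∧ p) there: w2:F. ✗
w2: successors {w3}; ¬((r → q) ∧ p) there: w3:F. ✗
w3: successors {w2, w3}; ¬((r → q) ∧ p) there: w2:F, w3:F. ✗
Satisfying worlds: {w0}.

1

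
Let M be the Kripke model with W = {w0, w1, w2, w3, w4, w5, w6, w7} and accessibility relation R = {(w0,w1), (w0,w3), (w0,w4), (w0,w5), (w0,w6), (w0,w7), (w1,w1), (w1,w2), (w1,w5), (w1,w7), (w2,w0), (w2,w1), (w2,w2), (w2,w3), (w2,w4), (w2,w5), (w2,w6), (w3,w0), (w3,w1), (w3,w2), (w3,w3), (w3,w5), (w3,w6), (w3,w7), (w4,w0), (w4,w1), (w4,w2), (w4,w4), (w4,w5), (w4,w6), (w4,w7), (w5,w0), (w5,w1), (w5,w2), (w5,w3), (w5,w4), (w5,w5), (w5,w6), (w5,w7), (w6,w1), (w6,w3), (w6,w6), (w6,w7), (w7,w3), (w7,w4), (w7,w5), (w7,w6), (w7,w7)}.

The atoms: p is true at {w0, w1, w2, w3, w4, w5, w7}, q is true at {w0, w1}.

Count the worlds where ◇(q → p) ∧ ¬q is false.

w0: ◇(q → p) is T, ¬q is F. ✗
w1: ◇(q → p) is T, ¬q is F. ✗
w2: ◇(q → p) is T, ¬q is T. ✓
w3: ◇(q → p) is T, ¬q is T. ✓
w4: ◇(q → p) is T, ¬q is T. ✓
w5: ◇(q → p) is T, ¬q is T. ✓
w6: ◇(q → p) is T, ¬q is T. ✓
w7: ◇(q → p) is T, ¬q is T. ✓
Satisfying worlds: {w2, w3, w4, w5, w6, w7}.
So ◇(q → p) ∧ ¬q fails at the other 2 worlds.

2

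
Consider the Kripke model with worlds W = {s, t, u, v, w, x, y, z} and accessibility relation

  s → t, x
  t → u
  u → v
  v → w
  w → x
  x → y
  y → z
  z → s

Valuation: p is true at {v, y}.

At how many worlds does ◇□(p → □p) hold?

6

s: successors {t, x}; □(p → □p) there: t:T, x:F. ✓
t: successors {u}; □(p → □p) there: u:F. ✗
u: successors {v}; □(p → □p) there: v:T. ✓
v: successors {w}; □(p → □p) there: w:T. ✓
w: successors {x}; □(p → □p) there: x:F. ✗
x: successors {y}; □(p → □p) there: y:T. ✓
y: successors {z}; □(p → □p) there: z:T. ✓
z: successors {s}; □(p → □p) there: s:T. ✓
Satisfying worlds: {s, u, v, x, y, z}.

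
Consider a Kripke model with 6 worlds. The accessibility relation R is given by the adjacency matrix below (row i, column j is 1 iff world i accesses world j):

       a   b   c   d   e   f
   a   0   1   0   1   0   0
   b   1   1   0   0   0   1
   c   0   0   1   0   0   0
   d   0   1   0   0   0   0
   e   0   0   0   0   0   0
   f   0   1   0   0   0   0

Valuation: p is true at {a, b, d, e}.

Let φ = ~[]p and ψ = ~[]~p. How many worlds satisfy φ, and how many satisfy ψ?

For ~[]p:
a: []p is T. ✗
b: []p is F. ✓
c: []p is F. ✓
d: []p is T. ✗
e: []p is T. ✗
f: []p is T. ✗
— 2 worlds.
For ~[]~p:
a: []~p is F. ✓
b: []~p is F. ✓
c: []~p is T. ✗
d: []~p is F. ✓
e: []~p is T. ✗
f: []~p is F. ✓
— 4 worlds.

2 and 4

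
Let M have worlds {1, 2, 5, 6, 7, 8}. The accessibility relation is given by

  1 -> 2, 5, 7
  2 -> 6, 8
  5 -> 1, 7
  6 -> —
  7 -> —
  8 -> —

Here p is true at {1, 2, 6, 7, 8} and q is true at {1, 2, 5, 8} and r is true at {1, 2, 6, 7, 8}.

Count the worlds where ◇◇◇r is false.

1: successors {2, 5, 7}; ◇◇r there: 2:F, 5:T, 7:F. ✓
2: successors {6, 8}; ◇◇r there: 6:F, 8:F. ✗
5: successors {1, 7}; ◇◇r there: 1:T, 7:F. ✓
6: no successors, so ◇◇◇r fails. ✗
7: no successors, so ◇◇◇r fails. ✗
8: no successors, so ◇◇◇r fails. ✗
Satisfying worlds: {1, 5}.
So ◇◇◇r fails at the other 4 worlds.

4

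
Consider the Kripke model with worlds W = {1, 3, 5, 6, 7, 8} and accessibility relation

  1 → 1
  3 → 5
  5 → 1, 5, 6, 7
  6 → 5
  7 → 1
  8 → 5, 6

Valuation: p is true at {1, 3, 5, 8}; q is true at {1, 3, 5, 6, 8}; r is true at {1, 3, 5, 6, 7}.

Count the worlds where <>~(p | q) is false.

1: successors {1}; ~(p | q) there: 1:F. ✗
3: successors {5}; ~(p | q) there: 5:F. ✗
5: successors {1, 5, 6, 7}; ~(p | q) there: 1:F, 5:F, 6:F, 7:T. ✓
6: successors {5}; ~(p | q) there: 5:F. ✗
7: successors {1}; ~(p | q) there: 1:F. ✗
8: successors {5, 6}; ~(p | q) there: 5:F, 6:F. ✗
Satisfying worlds: {5}.
So <>~(p | q) fails at the other 5 worlds.

5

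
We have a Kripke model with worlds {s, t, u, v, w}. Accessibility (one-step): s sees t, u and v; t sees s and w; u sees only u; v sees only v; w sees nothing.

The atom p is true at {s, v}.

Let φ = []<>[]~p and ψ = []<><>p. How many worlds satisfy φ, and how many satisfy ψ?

For []<>[]~p:
s: successors {t, u, v}; <>[]~p there: t:T, u:T, v:F. ✗
t: successors {s, w}; <>[]~p there: s:T, w:F. ✗
u: successors {u}; <>[]~p there: u:T. ✓
v: successors {v}; <>[]~p there: v:F. ✗
w: no successors, so []<>[]~p holds vacuously. ✓
— 2 worlds.
For []<><>p:
s: successors {t, u, v}; <><>p there: t:T, u:F, v:T. ✗
t: successors {s, w}; <><>p there: s:T, w:F. ✗
u: successors {u}; <><>p there: u:F. ✗
v: successors {v}; <><>p there: v:T. ✓
w: no successors, so []<><>p holds vacuously. ✓
— 2 worlds.

2 and 2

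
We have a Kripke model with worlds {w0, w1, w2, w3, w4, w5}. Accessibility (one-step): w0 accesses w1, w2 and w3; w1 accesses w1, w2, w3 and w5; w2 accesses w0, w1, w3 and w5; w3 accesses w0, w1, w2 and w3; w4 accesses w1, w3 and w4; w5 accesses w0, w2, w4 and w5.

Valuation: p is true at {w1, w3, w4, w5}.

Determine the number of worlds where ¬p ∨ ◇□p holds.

w0: ¬p is T, ◇□p is F. ✓
w1: ¬p is F, ◇□p is F. ✗
w2: ¬p is T, ◇□p is F. ✓
w3: ¬p is F, ◇□p is F. ✗
w4: ¬p is F, ◇□p is T. ✓
w5: ¬p is F, ◇□p is T. ✓
Satisfying worlds: {w0, w2, w4, w5}.

4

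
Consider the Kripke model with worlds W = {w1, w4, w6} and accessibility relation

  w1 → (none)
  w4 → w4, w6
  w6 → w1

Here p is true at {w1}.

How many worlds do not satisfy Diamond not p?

2

w1: no successors, so Diamond not p fails. ✗
w4: successors {w4, w6}; not p there: w4:T, w6:T. ✓
w6: successors {w1}; not p there: w1:F. ✗
Satisfying worlds: {w4}.
So Diamond not p fails at the other 2 worlds.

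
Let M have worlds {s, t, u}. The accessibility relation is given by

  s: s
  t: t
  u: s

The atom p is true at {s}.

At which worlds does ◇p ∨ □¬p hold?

s: ◇p is T, □¬p is F. ✓
t: ◇p is F, □¬p is T. ✓
u: ◇p is T, □¬p is F. ✓

{s, t, u}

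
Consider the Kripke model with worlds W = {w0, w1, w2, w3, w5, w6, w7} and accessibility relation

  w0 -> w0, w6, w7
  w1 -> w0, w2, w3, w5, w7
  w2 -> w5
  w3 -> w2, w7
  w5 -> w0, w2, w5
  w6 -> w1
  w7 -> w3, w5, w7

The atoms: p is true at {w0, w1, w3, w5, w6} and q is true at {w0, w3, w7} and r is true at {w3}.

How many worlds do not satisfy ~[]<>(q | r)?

3

w0: []<>(q | r) is F. ✓
w1: []<>(q | r) is F. ✓
w2: []<>(q | r) is T. ✗
w3: []<>(q | r) is F. ✓
w5: []<>(q | r) is F. ✓
w6: []<>(q | r) is T. ✗
w7: []<>(q | r) is T. ✗
Satisfying worlds: {w0, w1, w3, w5}.
So ~[]<>(q | r) fails at the other 3 worlds.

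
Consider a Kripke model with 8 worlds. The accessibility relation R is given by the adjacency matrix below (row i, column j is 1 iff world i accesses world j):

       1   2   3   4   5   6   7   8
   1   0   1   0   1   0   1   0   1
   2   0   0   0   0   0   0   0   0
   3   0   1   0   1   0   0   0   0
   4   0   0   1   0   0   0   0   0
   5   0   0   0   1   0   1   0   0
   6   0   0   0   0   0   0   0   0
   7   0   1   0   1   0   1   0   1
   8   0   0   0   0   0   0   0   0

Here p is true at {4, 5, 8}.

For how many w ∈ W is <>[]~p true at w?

4

1: successors {2, 4, 6, 8}; []~p there: 2:T, 4:T, 6:T, 8:T. ✓
2: no successors, so <>[]~p fails. ✗
3: successors {2, 4}; []~p there: 2:T, 4:T. ✓
4: successors {3}; []~p there: 3:F. ✗
5: successors {4, 6}; []~p there: 4:T, 6:T. ✓
6: no successors, so <>[]~p fails. ✗
7: successors {2, 4, 6, 8}; []~p there: 2:T, 4:T, 6:T, 8:T. ✓
8: no successors, so <>[]~p fails. ✗
Satisfying worlds: {1, 3, 5, 7}.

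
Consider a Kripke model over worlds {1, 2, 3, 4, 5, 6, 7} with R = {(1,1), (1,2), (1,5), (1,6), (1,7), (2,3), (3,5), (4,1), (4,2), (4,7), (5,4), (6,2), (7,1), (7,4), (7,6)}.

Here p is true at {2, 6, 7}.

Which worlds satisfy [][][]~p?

{2, 6}

1: successors {1, 2, 5, 6, 7}; [][]~p there: 1:F, 2:T, 5:F, 6:T, 7:F. ✗
2: successors {3}; [][]~p there: 3:T. ✓
3: successors {5}; [][]~p there: 5:F. ✗
4: successors {1, 2, 7}; [][]~p there: 1:F, 2:T, 7:F. ✗
5: successors {4}; [][]~p there: 4:F. ✗
6: successors {2}; [][]~p there: 2:T. ✓
7: successors {1, 4, 6}; [][]~p there: 1:F, 4:F, 6:T. ✗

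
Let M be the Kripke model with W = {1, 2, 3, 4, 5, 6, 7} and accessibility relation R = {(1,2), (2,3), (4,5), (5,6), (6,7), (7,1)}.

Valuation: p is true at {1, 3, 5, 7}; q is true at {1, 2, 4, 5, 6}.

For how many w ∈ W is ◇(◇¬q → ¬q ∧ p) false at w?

1: successors {2}; ◇¬q → ¬q ∧ p there: 2:F. ✗
2: successors {3}; ◇¬q → ¬q ∧ p there: 3:T. ✓
3: no successors, so ◇(◇¬q → ¬q ∧ p) fails. ✗
4: successors {5}; ◇¬q → ¬q ∧ p there: 5:T. ✓
5: successors {6}; ◇¬q → ¬q ∧ p there: 6:F. ✗
6: successors {7}; ◇¬q → ¬q ∧ p there: 7:T. ✓
7: successors {1}; ◇¬q → ¬q ∧ p there: 1:T. ✓
Satisfying worlds: {2, 4, 6, 7}.
So ◇(◇¬q → ¬q ∧ p) fails at the other 3 worlds.

3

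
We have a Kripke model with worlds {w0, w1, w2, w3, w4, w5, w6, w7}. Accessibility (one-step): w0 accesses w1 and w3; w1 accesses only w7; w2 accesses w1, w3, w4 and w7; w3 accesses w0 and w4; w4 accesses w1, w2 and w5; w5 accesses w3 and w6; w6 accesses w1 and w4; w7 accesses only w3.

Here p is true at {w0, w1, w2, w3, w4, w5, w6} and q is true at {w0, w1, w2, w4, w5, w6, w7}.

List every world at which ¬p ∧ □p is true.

w0: ¬p is F, □p is T. ✗
w1: ¬p is F, □p is F. ✗
w2: ¬p is F, □p is F. ✗
w3: ¬p is F, □p is T. ✗
w4: ¬p is F, □p is T. ✗
w5: ¬p is F, □p is T. ✗
w6: ¬p is F, □p is T. ✗
w7: ¬p is T, □p is T. ✓

{w7}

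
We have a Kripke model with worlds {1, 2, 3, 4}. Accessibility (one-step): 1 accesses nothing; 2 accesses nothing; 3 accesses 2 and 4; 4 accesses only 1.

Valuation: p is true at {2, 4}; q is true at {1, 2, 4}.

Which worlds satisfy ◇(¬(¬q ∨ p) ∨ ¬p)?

1: no successors, so ◇(¬(¬q ∨ p) ∨ ¬p) fails. ✗
2: no successors, so ◇(¬(¬q ∨ p) ∨ ¬p) fails. ✗
3: successors {2, 4}; ¬(¬q ∨ p) ∨ ¬p there: 2:F, 4:F. ✗
4: successors {1}; ¬(¬q ∨ p) ∨ ¬p there: 1:T. ✓

{4}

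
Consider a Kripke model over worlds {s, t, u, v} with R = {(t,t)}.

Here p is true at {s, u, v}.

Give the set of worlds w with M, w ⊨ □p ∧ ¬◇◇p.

s: □p is T, ¬◇◇p is T. ✓
t: □p is F, ¬◇◇p is T. ✗
u: □p is T, ¬◇◇p is T. ✓
v: □p is T, ¬◇◇p is T. ✓

{s, u, v}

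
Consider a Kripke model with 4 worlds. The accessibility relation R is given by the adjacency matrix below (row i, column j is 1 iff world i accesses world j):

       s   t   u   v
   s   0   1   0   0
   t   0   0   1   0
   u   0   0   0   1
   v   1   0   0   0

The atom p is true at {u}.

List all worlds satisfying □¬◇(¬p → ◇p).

s: successors {t}; ¬◇(¬p → ◇p) there: t:F. ✗
t: successors {u}; ¬◇(¬p → ◇p) there: u:T. ✓
u: successors {v}; ¬◇(¬p → ◇p) there: v:T. ✓
v: successors {s}; ¬◇(¬p → ◇p) there: s:F. ✗

{t, u}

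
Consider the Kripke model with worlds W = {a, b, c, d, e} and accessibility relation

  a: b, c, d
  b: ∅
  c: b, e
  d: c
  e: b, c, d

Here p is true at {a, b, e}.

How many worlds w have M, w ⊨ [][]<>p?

a: successors {b, c, d}; []<>p there: b:T, c:F, d:T. ✗
b: no successors, so [][]<>p holds vacuously. ✓
c: successors {b, e}; []<>p there: b:T, e:F. ✗
d: successors {c}; []<>p there: c:F. ✗
e: successors {b, c, d}; []<>p there: b:T, c:F, d:T. ✗
Satisfying worlds: {b}.

1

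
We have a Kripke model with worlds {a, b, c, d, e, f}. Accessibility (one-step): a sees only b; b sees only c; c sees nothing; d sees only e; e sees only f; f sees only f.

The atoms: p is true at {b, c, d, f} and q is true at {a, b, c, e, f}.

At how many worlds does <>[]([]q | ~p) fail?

a: successors {b}; []([]q | ~p) there: b:T. ✓
b: successors {c}; []([]q | ~p) there: c:T. ✓
c: no successors, so <>[]([]q | ~p) fails. ✗
d: successors {e}; []([]q | ~p) there: e:T. ✓
e: successors {f}; []([]q | ~p) there: f:T. ✓
f: successors {f}; []([]q | ~p) there: f:T. ✓
Satisfying worlds: {a, b, d, e, f}.
So <>[]([]q | ~p) fails at the other 1 world.

1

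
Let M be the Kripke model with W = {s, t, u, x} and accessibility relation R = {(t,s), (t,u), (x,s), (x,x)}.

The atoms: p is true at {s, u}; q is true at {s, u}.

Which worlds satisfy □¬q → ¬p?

{t, x}

s: □¬q is T, ¬p is F. ✗
t: □¬q is F, ¬p is T. ✓
u: □¬q is T, ¬p is F. ✗
x: □¬q is F, ¬p is T. ✓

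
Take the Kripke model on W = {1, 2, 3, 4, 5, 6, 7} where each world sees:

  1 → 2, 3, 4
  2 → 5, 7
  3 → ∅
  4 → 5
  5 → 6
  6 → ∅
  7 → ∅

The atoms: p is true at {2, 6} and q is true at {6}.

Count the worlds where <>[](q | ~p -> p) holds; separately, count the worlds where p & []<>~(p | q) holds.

4 and 1

For <>[](q | ~p -> p):
1: successors {2, 3, 4}; [](q | ~p -> p) there: 2:F, 3:T, 4:F. ✓
2: successors {5, 7}; [](q | ~p -> p) there: 5:T, 7:T. ✓
3: no successors, so <>[](q | ~p -> p) fails. ✗
4: successors {5}; [](q | ~p -> p) there: 5:T. ✓
5: successors {6}; [](q | ~p -> p) there: 6:T. ✓
6: no successors, so <>[](q | ~p -> p) fails. ✗
7: no successors, so <>[](q | ~p -> p) fails. ✗
— 4 worlds.
For p & []<>~(p | q):
1: p is F, []<>~(p | q) is F. ✗
2: p is T, []<>~(p | q) is F. ✗
3: p is F, []<>~(p | q) is T. ✗
4: p is F, []<>~(p | q) is F. ✗
5: p is F, []<>~(p | q) is F. ✗
6: p is T, []<>~(p | q) is T. ✓
7: p is F, []<>~(p | q) is T. ✗
— 1 world.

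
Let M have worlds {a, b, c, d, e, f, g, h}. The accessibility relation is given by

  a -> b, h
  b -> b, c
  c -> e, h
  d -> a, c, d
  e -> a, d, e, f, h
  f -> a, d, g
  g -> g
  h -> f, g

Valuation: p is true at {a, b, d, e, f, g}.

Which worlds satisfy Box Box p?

{g, h}

a: successors {b, h}; Box p there: b:F, h:T. ✗
b: successors {b, c}; Box p there: b:F, c:F. ✗
c: successors {e, h}; Box p there: e:F, h:T. ✗
d: successors {a, c, d}; Box p there: a:F, c:F, d:F. ✗
e: successors {a, d, e, f, h}; Box p there: a:F, d:F, e:F, f:T, h:T. ✗
f: successors {a, d, g}; Box p there: a:F, d:F, g:T. ✗
g: successors {g}; Box p there: g:T. ✓
h: successors {f, g}; Box p there: f:T, g:T. ✓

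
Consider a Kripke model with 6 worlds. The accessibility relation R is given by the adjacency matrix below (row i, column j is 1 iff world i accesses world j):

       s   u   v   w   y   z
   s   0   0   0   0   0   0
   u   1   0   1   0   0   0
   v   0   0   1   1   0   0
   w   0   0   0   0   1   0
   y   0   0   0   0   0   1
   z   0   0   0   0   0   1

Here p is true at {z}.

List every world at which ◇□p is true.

{u, w, y, z}

s: no successors, so ◇□p fails. ✗
u: successors {s, v}; □p there: s:T, v:F. ✓
v: successors {v, w}; □p there: v:F, w:F. ✗
w: successors {y}; □p there: y:T. ✓
y: successors {z}; □p there: z:T. ✓
z: successors {z}; □p there: z:T. ✓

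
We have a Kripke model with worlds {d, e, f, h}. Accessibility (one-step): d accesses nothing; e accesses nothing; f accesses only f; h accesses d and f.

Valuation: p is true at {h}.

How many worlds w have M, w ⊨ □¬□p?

d: no successors, so □¬□p holds vacuously. ✓
e: no successors, so □¬□p holds vacuously. ✓
f: successors {f}; ¬□p there: f:T. ✓
h: successors {d, f}; ¬□p there: d:F, f:T. ✗
Satisfying worlds: {d, e, f}.

3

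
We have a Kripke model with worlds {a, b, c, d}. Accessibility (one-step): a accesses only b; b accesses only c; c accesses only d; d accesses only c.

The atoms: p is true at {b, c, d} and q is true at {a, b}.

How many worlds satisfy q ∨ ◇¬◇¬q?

a: q is T, ◇¬◇¬q is F. ✓
b: q is T, ◇¬◇¬q is F. ✓
c: q is F, ◇¬◇¬q is F. ✗
d: q is F, ◇¬◇¬q is F. ✗
Satisfying worlds: {a, b}.

2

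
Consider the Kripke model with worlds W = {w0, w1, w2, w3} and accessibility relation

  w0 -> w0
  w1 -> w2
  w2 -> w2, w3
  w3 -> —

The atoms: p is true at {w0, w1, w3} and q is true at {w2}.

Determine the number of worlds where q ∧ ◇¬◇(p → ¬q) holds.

1

w0: q is F, ◇¬◇(p → ¬q) is F. ✗
w1: q is F, ◇¬◇(p → ¬q) is F. ✗
w2: q is T, ◇¬◇(p → ¬q) is T. ✓
w3: q is F, ◇¬◇(p → ¬q) is F. ✗
Satisfying worlds: {w2}.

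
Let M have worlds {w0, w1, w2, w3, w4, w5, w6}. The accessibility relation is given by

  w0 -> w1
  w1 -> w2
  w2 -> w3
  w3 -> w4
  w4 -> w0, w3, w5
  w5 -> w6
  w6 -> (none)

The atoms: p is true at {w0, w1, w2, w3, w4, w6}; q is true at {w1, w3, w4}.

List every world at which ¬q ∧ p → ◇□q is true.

{w1, w2, w3, w4, w5}

w0: ¬q ∧ p is T, ◇□q is F. ✗
w1: ¬q ∧ p is F, ◇□q is T. ✓
w2: ¬q ∧ p is T, ◇□q is T. ✓
w3: ¬q ∧ p is F, ◇□q is F. ✓
w4: ¬q ∧ p is F, ◇□q is T. ✓
w5: ¬q ∧ p is F, ◇□q is T. ✓
w6: ¬q ∧ p is T, ◇□q is F. ✗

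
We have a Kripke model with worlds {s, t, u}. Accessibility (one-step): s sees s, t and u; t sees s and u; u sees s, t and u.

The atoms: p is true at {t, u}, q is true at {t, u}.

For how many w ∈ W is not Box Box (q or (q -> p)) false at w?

s: Box Box (q or (q -> p)) is T. ✗
t: Box Box (q or (q -> p)) is T. ✗
u: Box Box (q or (q -> p)) is T. ✗
Satisfying worlds: ∅.
So not Box Box (q or (q -> p)) fails at the other 3 worlds.

3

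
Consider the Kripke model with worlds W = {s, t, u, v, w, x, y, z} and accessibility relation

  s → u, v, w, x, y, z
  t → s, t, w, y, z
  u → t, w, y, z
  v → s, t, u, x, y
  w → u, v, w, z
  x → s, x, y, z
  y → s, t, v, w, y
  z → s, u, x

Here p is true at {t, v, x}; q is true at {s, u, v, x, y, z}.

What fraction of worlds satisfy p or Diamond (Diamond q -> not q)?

s: p is F, Diamond (Diamond q -> not q) is T. ✓
t: p is T, Diamond (Diamond q -> not q) is T. ✓
u: p is F, Diamond (Diamond q -> not q) is T. ✓
v: p is T, Diamond (Diamond q -> not q) is T. ✓
w: p is F, Diamond (Diamond q -> not q) is T. ✓
x: p is T, Diamond (Diamond q -> not q) is F. ✓
y: p is F, Diamond (Diamond q -> not q) is T. ✓
z: p is F, Diamond (Diamond q -> not q) is F. ✗
That's 7 of 8 worlds, so 7/8.

7/8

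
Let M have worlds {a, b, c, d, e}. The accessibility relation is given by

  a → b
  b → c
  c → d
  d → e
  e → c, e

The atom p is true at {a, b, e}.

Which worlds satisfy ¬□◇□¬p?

{b, c, e}

a: □◇□¬p is T. ✗
b: □◇□¬p is F. ✓
c: □◇□¬p is F. ✓
d: □◇□¬p is T. ✗
e: □◇□¬p is F. ✓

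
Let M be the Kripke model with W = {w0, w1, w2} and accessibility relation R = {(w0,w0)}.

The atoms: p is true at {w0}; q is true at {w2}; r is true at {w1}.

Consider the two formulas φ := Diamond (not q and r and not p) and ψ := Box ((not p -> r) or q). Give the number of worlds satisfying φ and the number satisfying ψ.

For Diamond (not q and r and not p):
w0: successors {w0}; not q and r and not p there: w0:F. ✗
w1: no successors, so Diamond (not q and r and not p) fails. ✗
w2: no successors, so Diamond (not q and r and not p) fails. ✗
— 0 worlds.
For Box ((not p -> r) or q):
w0: successors {w0}; (not p -> r) or q there: w0:T. ✓
w1: no successors, so Box ((not p -> r) or q) holds vacuously. ✓
w2: no successors, so Box ((not p -> r) or q) holds vacuously. ✓
— 3 worlds.

0 and 3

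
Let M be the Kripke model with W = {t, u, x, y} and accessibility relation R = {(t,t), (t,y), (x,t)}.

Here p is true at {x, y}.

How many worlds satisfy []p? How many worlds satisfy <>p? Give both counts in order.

2 and 1

For []p:
t: successors {t, y}; p there: t:F, y:T. ✗
u: no successors, so []p holds vacuously. ✓
x: successors {t}; p there: t:F. ✗
y: no successors, so []p holds vacuously. ✓
— 2 worlds.
For <>p:
t: successors {t, y}; p there: t:F, y:T. ✓
u: no successors, so <>p fails. ✗
x: successors {t}; p there: t:F. ✗
y: no successors, so <>p fails. ✗
— 1 world.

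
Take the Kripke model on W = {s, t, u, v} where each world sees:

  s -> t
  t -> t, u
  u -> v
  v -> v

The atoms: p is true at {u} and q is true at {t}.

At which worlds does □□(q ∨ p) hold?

s: successors {t}; □(q ∨ p) there: t:T. ✓
t: successors {t, u}; □(q ∨ p) there: t:T, u:F. ✗
u: successors {v}; □(q ∨ p) there: v:F. ✗
v: successors {v}; □(q ∨ p) there: v:F. ✗

{s}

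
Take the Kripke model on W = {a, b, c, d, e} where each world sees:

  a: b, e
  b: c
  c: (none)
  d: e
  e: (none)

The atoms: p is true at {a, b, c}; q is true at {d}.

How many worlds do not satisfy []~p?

2

a: successors {b, e}; ~p there: b:F, e:T. ✗
b: successors {c}; ~p there: c:F. ✗
c: no successors, so []~p holds vacuously. ✓
d: successors {e}; ~p there: e:T. ✓
e: no successors, so []~p holds vacuously. ✓
Satisfying worlds: {c, d, e}.
So []~p fails at the other 2 worlds.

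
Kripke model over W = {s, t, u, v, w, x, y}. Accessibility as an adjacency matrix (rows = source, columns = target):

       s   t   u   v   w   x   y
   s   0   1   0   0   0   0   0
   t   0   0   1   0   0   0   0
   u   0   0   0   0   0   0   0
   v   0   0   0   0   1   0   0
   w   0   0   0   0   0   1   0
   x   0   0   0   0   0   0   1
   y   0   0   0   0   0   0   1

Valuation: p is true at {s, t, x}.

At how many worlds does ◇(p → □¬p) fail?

1

s: successors {t}; p → □¬p there: t:T. ✓
t: successors {u}; p → □¬p there: u:T. ✓
u: no successors, so ◇(p → □¬p) fails. ✗
v: successors {w}; p → □¬p there: w:T. ✓
w: successors {x}; p → □¬p there: x:T. ✓
x: successors {y}; p → □¬p there: y:T. ✓
y: successors {y}; p → □¬p there: y:T. ✓
Satisfying worlds: {s, t, v, w, x, y}.
So ◇(p → □¬p) fails at the other 1 world.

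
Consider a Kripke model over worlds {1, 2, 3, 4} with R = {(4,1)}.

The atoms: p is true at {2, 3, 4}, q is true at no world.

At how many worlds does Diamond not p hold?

1

1: no successors, so Diamond not p fails. ✗
2: no successors, so Diamond not p fails. ✗
3: no successors, so Diamond not p fails. ✗
4: successors {1}; not p there: 1:T. ✓
Satisfying worlds: {4}.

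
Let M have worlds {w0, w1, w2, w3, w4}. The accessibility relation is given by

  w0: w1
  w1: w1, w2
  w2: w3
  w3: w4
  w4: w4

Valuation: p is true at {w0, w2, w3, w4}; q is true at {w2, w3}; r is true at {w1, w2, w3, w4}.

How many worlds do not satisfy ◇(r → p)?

1

w0: successors {w1}; r → p there: w1:F. ✗
w1: successors {w1, w2}; r → p there: w1:F, w2:T. ✓
w2: successors {w3}; r → p there: w3:T. ✓
w3: successors {w4}; r → p there: w4:T. ✓
w4: successors {w4}; r → p there: w4:T. ✓
Satisfying worlds: {w1, w2, w3, w4}.
So ◇(r → p) fails at the other 1 world.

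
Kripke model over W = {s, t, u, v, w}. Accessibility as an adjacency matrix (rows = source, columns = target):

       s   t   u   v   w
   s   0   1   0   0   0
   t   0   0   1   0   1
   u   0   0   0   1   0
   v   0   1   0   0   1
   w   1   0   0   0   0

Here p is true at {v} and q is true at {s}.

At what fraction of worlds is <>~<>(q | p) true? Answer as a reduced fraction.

s: successors {t}; ~<>(q | p) there: t:T. ✓
t: successors {u, w}; ~<>(q | p) there: u:F, w:F. ✗
u: successors {v}; ~<>(q | p) there: v:T. ✓
v: successors {t, w}; ~<>(q | p) there: t:T, w:F. ✓
w: successors {s}; ~<>(q | p) there: s:T. ✓
That's 4 of 5 worlds, so 4/5.

4/5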